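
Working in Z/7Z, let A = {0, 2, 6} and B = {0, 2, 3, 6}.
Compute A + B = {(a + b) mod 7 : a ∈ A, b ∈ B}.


Work in Z/7Z: reduce every sum a + b modulo 7.
Enumerate all 12 pairs:
a = 0: 0+0=0, 0+2=2, 0+3=3, 0+6=6
a = 2: 2+0=2, 2+2=4, 2+3=5, 2+6=1
a = 6: 6+0=6, 6+2=1, 6+3=2, 6+6=5
Distinct residues collected: {0, 1, 2, 3, 4, 5, 6}
|A + B| = 7 (out of 7 total residues).

A + B = {0, 1, 2, 3, 4, 5, 6}


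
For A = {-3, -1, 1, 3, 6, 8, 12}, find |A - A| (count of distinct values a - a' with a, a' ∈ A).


A - A = {a - a' : a, a' ∈ A}; |A| = 7.
Bounds: 2|A|-1 ≤ |A - A| ≤ |A|² - |A| + 1, i.e. 13 ≤ |A - A| ≤ 43.
Note: 0 ∈ A - A always (from a - a). The set is symmetric: if d ∈ A - A then -d ∈ A - A.
Enumerate nonzero differences d = a - a' with a > a' (then include -d):
Positive differences: {2, 3, 4, 5, 6, 7, 9, 11, 13, 15}
Full difference set: {0} ∪ (positive diffs) ∪ (negative diffs).
|A - A| = 1 + 2·10 = 21 (matches direct enumeration: 21).

|A - A| = 21


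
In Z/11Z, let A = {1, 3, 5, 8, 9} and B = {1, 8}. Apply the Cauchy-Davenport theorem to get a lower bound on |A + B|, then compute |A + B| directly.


Cauchy-Davenport: |A + B| ≥ min(p, |A| + |B| - 1) for A, B nonempty in Z/pZ.
|A| = 5, |B| = 2, p = 11.
CD lower bound = min(11, 5 + 2 - 1) = min(11, 6) = 6.
Compute A + B mod 11 directly:
a = 1: 1+1=2, 1+8=9
a = 3: 3+1=4, 3+8=0
a = 5: 5+1=6, 5+8=2
a = 8: 8+1=9, 8+8=5
a = 9: 9+1=10, 9+8=6
A + B = {0, 2, 4, 5, 6, 9, 10}, so |A + B| = 7.
Verify: 7 ≥ 6? Yes ✓.

CD lower bound = 6, actual |A + B| = 7.


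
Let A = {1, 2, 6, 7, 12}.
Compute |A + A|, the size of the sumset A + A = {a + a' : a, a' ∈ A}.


A + A = {a + a' : a, a' ∈ A}; |A| = 5.
General bounds: 2|A| - 1 ≤ |A + A| ≤ |A|(|A|+1)/2, i.e. 9 ≤ |A + A| ≤ 15.
Lower bound 2|A|-1 is attained iff A is an arithmetic progression.
Enumerate sums a + a' for a ≤ a' (symmetric, so this suffices):
a = 1: 1+1=2, 1+2=3, 1+6=7, 1+7=8, 1+12=13
a = 2: 2+2=4, 2+6=8, 2+7=9, 2+12=14
a = 6: 6+6=12, 6+7=13, 6+12=18
a = 7: 7+7=14, 7+12=19
a = 12: 12+12=24
Distinct sums: {2, 3, 4, 7, 8, 9, 12, 13, 14, 18, 19, 24}
|A + A| = 12

|A + A| = 12


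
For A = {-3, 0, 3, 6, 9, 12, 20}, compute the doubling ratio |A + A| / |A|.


|A| = 7.
Compute A + A by enumerating all 49 pairs.
A + A = {-6, -3, 0, 3, 6, 9, 12, 15, 17, 18, 20, 21, 23, 24, 26, 29, 32, 40}, so |A + A| = 18.
K = |A + A| / |A| = 18/7 (already in lowest terms) ≈ 2.5714.
Reference: AP of size 7 gives K = 13/7 ≈ 1.8571; a fully generic set of size 7 gives K ≈ 4.0000.

|A| = 7, |A + A| = 18, K = 18/7.


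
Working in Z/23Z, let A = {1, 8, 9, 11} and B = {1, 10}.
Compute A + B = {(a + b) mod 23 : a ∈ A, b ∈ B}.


Work in Z/23Z: reduce every sum a + b modulo 23.
Enumerate all 8 pairs:
a = 1: 1+1=2, 1+10=11
a = 8: 8+1=9, 8+10=18
a = 9: 9+1=10, 9+10=19
a = 11: 11+1=12, 11+10=21
Distinct residues collected: {2, 9, 10, 11, 12, 18, 19, 21}
|A + B| = 8 (out of 23 total residues).

A + B = {2, 9, 10, 11, 12, 18, 19, 21}


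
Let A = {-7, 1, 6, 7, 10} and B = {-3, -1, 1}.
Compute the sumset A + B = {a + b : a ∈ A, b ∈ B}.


A + B = {a + b : a ∈ A, b ∈ B}.
Enumerate all |A|·|B| = 5·3 = 15 pairs (a, b) and collect distinct sums.
a = -7: -7+-3=-10, -7+-1=-8, -7+1=-6
a = 1: 1+-3=-2, 1+-1=0, 1+1=2
a = 6: 6+-3=3, 6+-1=5, 6+1=7
a = 7: 7+-3=4, 7+-1=6, 7+1=8
a = 10: 10+-3=7, 10+-1=9, 10+1=11
Collecting distinct sums: A + B = {-10, -8, -6, -2, 0, 2, 3, 4, 5, 6, 7, 8, 9, 11}
|A + B| = 14

A + B = {-10, -8, -6, -2, 0, 2, 3, 4, 5, 6, 7, 8, 9, 11}


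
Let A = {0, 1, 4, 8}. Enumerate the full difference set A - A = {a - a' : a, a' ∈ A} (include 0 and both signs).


A - A = {a - a' : a, a' ∈ A}.
Compute a - a' for each ordered pair (a, a'):
a = 0: 0-0=0, 0-1=-1, 0-4=-4, 0-8=-8
a = 1: 1-0=1, 1-1=0, 1-4=-3, 1-8=-7
a = 4: 4-0=4, 4-1=3, 4-4=0, 4-8=-4
a = 8: 8-0=8, 8-1=7, 8-4=4, 8-8=0
Collecting distinct values (and noting 0 appears from a-a):
A - A = {-8, -7, -4, -3, -1, 0, 1, 3, 4, 7, 8}
|A - A| = 11

A - A = {-8, -7, -4, -3, -1, 0, 1, 3, 4, 7, 8}


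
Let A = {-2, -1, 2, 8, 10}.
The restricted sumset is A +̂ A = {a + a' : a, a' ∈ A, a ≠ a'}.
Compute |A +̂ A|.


Restricted sumset: A +̂ A = {a + a' : a ∈ A, a' ∈ A, a ≠ a'}.
Equivalently, take A + A and drop any sum 2a that is achievable ONLY as a + a for a ∈ A (i.e. sums representable only with equal summands).
Enumerate pairs (a, a') with a < a' (symmetric, so each unordered pair gives one sum; this covers all a ≠ a'):
  -2 + -1 = -3
  -2 + 2 = 0
  -2 + 8 = 6
  -2 + 10 = 8
  -1 + 2 = 1
  -1 + 8 = 7
  -1 + 10 = 9
  2 + 8 = 10
  2 + 10 = 12
  8 + 10 = 18
Collected distinct sums: {-3, 0, 1, 6, 7, 8, 9, 10, 12, 18}
|A +̂ A| = 10
(Reference bound: |A +̂ A| ≥ 2|A| - 3 for |A| ≥ 2, with |A| = 5 giving ≥ 7.)

|A +̂ A| = 10


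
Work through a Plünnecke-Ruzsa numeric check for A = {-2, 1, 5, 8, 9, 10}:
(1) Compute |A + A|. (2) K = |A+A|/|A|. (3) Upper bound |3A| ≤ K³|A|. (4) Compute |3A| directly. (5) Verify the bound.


|A| = 6.
Step 1: Compute A + A by enumerating all 36 pairs.
A + A = {-4, -1, 2, 3, 6, 7, 8, 9, 10, 11, 13, 14, 15, 16, 17, 18, 19, 20}, so |A + A| = 18.
Step 2: Doubling constant K = |A + A|/|A| = 18/6 = 18/6 ≈ 3.0000.
Step 3: Plünnecke-Ruzsa gives |3A| ≤ K³·|A| = (3.0000)³ · 6 ≈ 162.0000.
Step 4: Compute 3A = A + A + A directly by enumerating all triples (a,b,c) ∈ A³; |3A| = 32.
Step 5: Check 32 ≤ 162.0000? Yes ✓.

K = 18/6, Plünnecke-Ruzsa bound K³|A| ≈ 162.0000, |3A| = 32, inequality holds.


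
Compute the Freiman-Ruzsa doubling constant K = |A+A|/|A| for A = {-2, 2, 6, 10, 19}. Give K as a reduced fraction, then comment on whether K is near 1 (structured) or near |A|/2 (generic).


|A| = 5.
Compute A + A by enumerating all 25 pairs.
A + A = {-4, 0, 4, 8, 12, 16, 17, 20, 21, 25, 29, 38}, so |A + A| = 12.
K = |A + A| / |A| = 12/5 (already in lowest terms) ≈ 2.4000.
Reference: AP of size 5 gives K = 9/5 ≈ 1.8000; a fully generic set of size 5 gives K ≈ 3.0000.

|A| = 5, |A + A| = 12, K = 12/5.


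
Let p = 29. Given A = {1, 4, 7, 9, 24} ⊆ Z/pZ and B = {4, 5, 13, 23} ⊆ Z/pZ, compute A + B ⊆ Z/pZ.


Work in Z/29Z: reduce every sum a + b modulo 29.
Enumerate all 20 pairs:
a = 1: 1+4=5, 1+5=6, 1+13=14, 1+23=24
a = 4: 4+4=8, 4+5=9, 4+13=17, 4+23=27
a = 7: 7+4=11, 7+5=12, 7+13=20, 7+23=1
a = 9: 9+4=13, 9+5=14, 9+13=22, 9+23=3
a = 24: 24+4=28, 24+5=0, 24+13=8, 24+23=18
Distinct residues collected: {0, 1, 3, 5, 6, 8, 9, 11, 12, 13, 14, 17, 18, 20, 22, 24, 27, 28}
|A + B| = 18 (out of 29 total residues).

A + B = {0, 1, 3, 5, 6, 8, 9, 11, 12, 13, 14, 17, 18, 20, 22, 24, 27, 28}


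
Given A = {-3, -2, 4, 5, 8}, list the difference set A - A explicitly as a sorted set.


A - A = {a - a' : a, a' ∈ A}.
Compute a - a' for each ordered pair (a, a'):
a = -3: -3--3=0, -3--2=-1, -3-4=-7, -3-5=-8, -3-8=-11
a = -2: -2--3=1, -2--2=0, -2-4=-6, -2-5=-7, -2-8=-10
a = 4: 4--3=7, 4--2=6, 4-4=0, 4-5=-1, 4-8=-4
a = 5: 5--3=8, 5--2=7, 5-4=1, 5-5=0, 5-8=-3
a = 8: 8--3=11, 8--2=10, 8-4=4, 8-5=3, 8-8=0
Collecting distinct values (and noting 0 appears from a-a):
A - A = {-11, -10, -8, -7, -6, -4, -3, -1, 0, 1, 3, 4, 6, 7, 8, 10, 11}
|A - A| = 17

A - A = {-11, -10, -8, -7, -6, -4, -3, -1, 0, 1, 3, 4, 6, 7, 8, 10, 11}


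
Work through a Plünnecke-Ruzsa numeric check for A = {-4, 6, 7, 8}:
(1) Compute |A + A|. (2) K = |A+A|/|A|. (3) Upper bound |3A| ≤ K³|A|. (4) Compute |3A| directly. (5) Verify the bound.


|A| = 4.
Step 1: Compute A + A by enumerating all 16 pairs.
A + A = {-8, 2, 3, 4, 12, 13, 14, 15, 16}, so |A + A| = 9.
Step 2: Doubling constant K = |A + A|/|A| = 9/4 = 9/4 ≈ 2.2500.
Step 3: Plünnecke-Ruzsa gives |3A| ≤ K³·|A| = (2.2500)³ · 4 ≈ 45.5625.
Step 4: Compute 3A = A + A + A directly by enumerating all triples (a,b,c) ∈ A³; |3A| = 16.
Step 5: Check 16 ≤ 45.5625? Yes ✓.

K = 9/4, Plünnecke-Ruzsa bound K³|A| ≈ 45.5625, |3A| = 16, inequality holds.


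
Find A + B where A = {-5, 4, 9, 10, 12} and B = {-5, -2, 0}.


A + B = {a + b : a ∈ A, b ∈ B}.
Enumerate all |A|·|B| = 5·3 = 15 pairs (a, b) and collect distinct sums.
a = -5: -5+-5=-10, -5+-2=-7, -5+0=-5
a = 4: 4+-5=-1, 4+-2=2, 4+0=4
a = 9: 9+-5=4, 9+-2=7, 9+0=9
a = 10: 10+-5=5, 10+-2=8, 10+0=10
a = 12: 12+-5=7, 12+-2=10, 12+0=12
Collecting distinct sums: A + B = {-10, -7, -5, -1, 2, 4, 5, 7, 8, 9, 10, 12}
|A + B| = 12

A + B = {-10, -7, -5, -1, 2, 4, 5, 7, 8, 9, 10, 12}


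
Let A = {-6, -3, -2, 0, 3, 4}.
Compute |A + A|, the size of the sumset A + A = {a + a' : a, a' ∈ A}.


A + A = {a + a' : a, a' ∈ A}; |A| = 6.
General bounds: 2|A| - 1 ≤ |A + A| ≤ |A|(|A|+1)/2, i.e. 11 ≤ |A + A| ≤ 21.
Lower bound 2|A|-1 is attained iff A is an arithmetic progression.
Enumerate sums a + a' for a ≤ a' (symmetric, so this suffices):
a = -6: -6+-6=-12, -6+-3=-9, -6+-2=-8, -6+0=-6, -6+3=-3, -6+4=-2
a = -3: -3+-3=-6, -3+-2=-5, -3+0=-3, -3+3=0, -3+4=1
a = -2: -2+-2=-4, -2+0=-2, -2+3=1, -2+4=2
a = 0: 0+0=0, 0+3=3, 0+4=4
a = 3: 3+3=6, 3+4=7
a = 4: 4+4=8
Distinct sums: {-12, -9, -8, -6, -5, -4, -3, -2, 0, 1, 2, 3, 4, 6, 7, 8}
|A + A| = 16

|A + A| = 16


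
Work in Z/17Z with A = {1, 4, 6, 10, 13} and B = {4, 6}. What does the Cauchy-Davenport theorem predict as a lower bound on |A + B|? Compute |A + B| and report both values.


Cauchy-Davenport: |A + B| ≥ min(p, |A| + |B| - 1) for A, B nonempty in Z/pZ.
|A| = 5, |B| = 2, p = 17.
CD lower bound = min(17, 5 + 2 - 1) = min(17, 6) = 6.
Compute A + B mod 17 directly:
a = 1: 1+4=5, 1+6=7
a = 4: 4+4=8, 4+6=10
a = 6: 6+4=10, 6+6=12
a = 10: 10+4=14, 10+6=16
a = 13: 13+4=0, 13+6=2
A + B = {0, 2, 5, 7, 8, 10, 12, 14, 16}, so |A + B| = 9.
Verify: 9 ≥ 6? Yes ✓.

CD lower bound = 6, actual |A + B| = 9.


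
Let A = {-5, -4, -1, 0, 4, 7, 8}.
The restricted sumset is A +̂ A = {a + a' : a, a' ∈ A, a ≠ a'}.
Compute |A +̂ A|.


Restricted sumset: A +̂ A = {a + a' : a ∈ A, a' ∈ A, a ≠ a'}.
Equivalently, take A + A and drop any sum 2a that is achievable ONLY as a + a for a ∈ A (i.e. sums representable only with equal summands).
Enumerate pairs (a, a') with a < a' (symmetric, so each unordered pair gives one sum; this covers all a ≠ a'):
  -5 + -4 = -9
  -5 + -1 = -6
  -5 + 0 = -5
  -5 + 4 = -1
  -5 + 7 = 2
  -5 + 8 = 3
  -4 + -1 = -5
  -4 + 0 = -4
  -4 + 4 = 0
  -4 + 7 = 3
  -4 + 8 = 4
  -1 + 0 = -1
  -1 + 4 = 3
  -1 + 7 = 6
  -1 + 8 = 7
  0 + 4 = 4
  0 + 7 = 7
  0 + 8 = 8
  4 + 7 = 11
  4 + 8 = 12
  7 + 8 = 15
Collected distinct sums: {-9, -6, -5, -4, -1, 0, 2, 3, 4, 6, 7, 8, 11, 12, 15}
|A +̂ A| = 15
(Reference bound: |A +̂ A| ≥ 2|A| - 3 for |A| ≥ 2, with |A| = 7 giving ≥ 11.)

|A +̂ A| = 15


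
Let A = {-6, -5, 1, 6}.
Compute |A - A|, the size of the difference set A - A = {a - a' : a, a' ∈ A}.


A - A = {a - a' : a, a' ∈ A}; |A| = 4.
Bounds: 2|A|-1 ≤ |A - A| ≤ |A|² - |A| + 1, i.e. 7 ≤ |A - A| ≤ 13.
Note: 0 ∈ A - A always (from a - a). The set is symmetric: if d ∈ A - A then -d ∈ A - A.
Enumerate nonzero differences d = a - a' with a > a' (then include -d):
Positive differences: {1, 5, 6, 7, 11, 12}
Full difference set: {0} ∪ (positive diffs) ∪ (negative diffs).
|A - A| = 1 + 2·6 = 13 (matches direct enumeration: 13).

|A - A| = 13


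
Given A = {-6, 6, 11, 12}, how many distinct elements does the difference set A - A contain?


A - A = {a - a' : a, a' ∈ A}; |A| = 4.
Bounds: 2|A|-1 ≤ |A - A| ≤ |A|² - |A| + 1, i.e. 7 ≤ |A - A| ≤ 13.
Note: 0 ∈ A - A always (from a - a). The set is symmetric: if d ∈ A - A then -d ∈ A - A.
Enumerate nonzero differences d = a - a' with a > a' (then include -d):
Positive differences: {1, 5, 6, 12, 17, 18}
Full difference set: {0} ∪ (positive diffs) ∪ (negative diffs).
|A - A| = 1 + 2·6 = 13 (matches direct enumeration: 13).

|A - A| = 13


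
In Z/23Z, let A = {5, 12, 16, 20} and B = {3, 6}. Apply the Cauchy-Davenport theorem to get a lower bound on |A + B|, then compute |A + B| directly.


Cauchy-Davenport: |A + B| ≥ min(p, |A| + |B| - 1) for A, B nonempty in Z/pZ.
|A| = 4, |B| = 2, p = 23.
CD lower bound = min(23, 4 + 2 - 1) = min(23, 5) = 5.
Compute A + B mod 23 directly:
a = 5: 5+3=8, 5+6=11
a = 12: 12+3=15, 12+6=18
a = 16: 16+3=19, 16+6=22
a = 20: 20+3=0, 20+6=3
A + B = {0, 3, 8, 11, 15, 18, 19, 22}, so |A + B| = 8.
Verify: 8 ≥ 5? Yes ✓.

CD lower bound = 5, actual |A + B| = 8.


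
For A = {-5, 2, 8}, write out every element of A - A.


A - A = {a - a' : a, a' ∈ A}.
Compute a - a' for each ordered pair (a, a'):
a = -5: -5--5=0, -5-2=-7, -5-8=-13
a = 2: 2--5=7, 2-2=0, 2-8=-6
a = 8: 8--5=13, 8-2=6, 8-8=0
Collecting distinct values (and noting 0 appears from a-a):
A - A = {-13, -7, -6, 0, 6, 7, 13}
|A - A| = 7

A - A = {-13, -7, -6, 0, 6, 7, 13}


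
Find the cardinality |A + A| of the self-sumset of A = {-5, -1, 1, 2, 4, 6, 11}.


A + A = {a + a' : a, a' ∈ A}; |A| = 7.
General bounds: 2|A| - 1 ≤ |A + A| ≤ |A|(|A|+1)/2, i.e. 13 ≤ |A + A| ≤ 28.
Lower bound 2|A|-1 is attained iff A is an arithmetic progression.
Enumerate sums a + a' for a ≤ a' (symmetric, so this suffices):
a = -5: -5+-5=-10, -5+-1=-6, -5+1=-4, -5+2=-3, -5+4=-1, -5+6=1, -5+11=6
a = -1: -1+-1=-2, -1+1=0, -1+2=1, -1+4=3, -1+6=5, -1+11=10
a = 1: 1+1=2, 1+2=3, 1+4=5, 1+6=7, 1+11=12
a = 2: 2+2=4, 2+4=6, 2+6=8, 2+11=13
a = 4: 4+4=8, 4+6=10, 4+11=15
a = 6: 6+6=12, 6+11=17
a = 11: 11+11=22
Distinct sums: {-10, -6, -4, -3, -2, -1, 0, 1, 2, 3, 4, 5, 6, 7, 8, 10, 12, 13, 15, 17, 22}
|A + A| = 21

|A + A| = 21


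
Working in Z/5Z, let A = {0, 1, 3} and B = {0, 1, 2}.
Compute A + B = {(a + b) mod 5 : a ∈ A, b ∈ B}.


Work in Z/5Z: reduce every sum a + b modulo 5.
Enumerate all 9 pairs:
a = 0: 0+0=0, 0+1=1, 0+2=2
a = 1: 1+0=1, 1+1=2, 1+2=3
a = 3: 3+0=3, 3+1=4, 3+2=0
Distinct residues collected: {0, 1, 2, 3, 4}
|A + B| = 5 (out of 5 total residues).

A + B = {0, 1, 2, 3, 4}


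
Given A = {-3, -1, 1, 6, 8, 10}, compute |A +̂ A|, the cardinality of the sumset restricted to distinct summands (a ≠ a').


Restricted sumset: A +̂ A = {a + a' : a ∈ A, a' ∈ A, a ≠ a'}.
Equivalently, take A + A and drop any sum 2a that is achievable ONLY as a + a for a ∈ A (i.e. sums representable only with equal summands).
Enumerate pairs (a, a') with a < a' (symmetric, so each unordered pair gives one sum; this covers all a ≠ a'):
  -3 + -1 = -4
  -3 + 1 = -2
  -3 + 6 = 3
  -3 + 8 = 5
  -3 + 10 = 7
  -1 + 1 = 0
  -1 + 6 = 5
  -1 + 8 = 7
  -1 + 10 = 9
  1 + 6 = 7
  1 + 8 = 9
  1 + 10 = 11
  6 + 8 = 14
  6 + 10 = 16
  8 + 10 = 18
Collected distinct sums: {-4, -2, 0, 3, 5, 7, 9, 11, 14, 16, 18}
|A +̂ A| = 11
(Reference bound: |A +̂ A| ≥ 2|A| - 3 for |A| ≥ 2, with |A| = 6 giving ≥ 9.)

|A +̂ A| = 11


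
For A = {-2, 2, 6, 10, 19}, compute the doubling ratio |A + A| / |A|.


|A| = 5.
Compute A + A by enumerating all 25 pairs.
A + A = {-4, 0, 4, 8, 12, 16, 17, 20, 21, 25, 29, 38}, so |A + A| = 12.
K = |A + A| / |A| = 12/5 (already in lowest terms) ≈ 2.4000.
Reference: AP of size 5 gives K = 9/5 ≈ 1.8000; a fully generic set of size 5 gives K ≈ 3.0000.

|A| = 5, |A + A| = 12, K = 12/5.


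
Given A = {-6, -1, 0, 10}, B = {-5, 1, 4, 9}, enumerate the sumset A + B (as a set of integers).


A + B = {a + b : a ∈ A, b ∈ B}.
Enumerate all |A|·|B| = 4·4 = 16 pairs (a, b) and collect distinct sums.
a = -6: -6+-5=-11, -6+1=-5, -6+4=-2, -6+9=3
a = -1: -1+-5=-6, -1+1=0, -1+4=3, -1+9=8
a = 0: 0+-5=-5, 0+1=1, 0+4=4, 0+9=9
a = 10: 10+-5=5, 10+1=11, 10+4=14, 10+9=19
Collecting distinct sums: A + B = {-11, -6, -5, -2, 0, 1, 3, 4, 5, 8, 9, 11, 14, 19}
|A + B| = 14

A + B = {-11, -6, -5, -2, 0, 1, 3, 4, 5, 8, 9, 11, 14, 19}


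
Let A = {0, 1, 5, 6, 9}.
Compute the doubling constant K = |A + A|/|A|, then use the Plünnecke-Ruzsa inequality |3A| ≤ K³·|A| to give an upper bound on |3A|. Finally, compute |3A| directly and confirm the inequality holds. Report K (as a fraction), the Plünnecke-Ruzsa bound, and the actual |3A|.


|A| = 5.
Step 1: Compute A + A by enumerating all 25 pairs.
A + A = {0, 1, 2, 5, 6, 7, 9, 10, 11, 12, 14, 15, 18}, so |A + A| = 13.
Step 2: Doubling constant K = |A + A|/|A| = 13/5 = 13/5 ≈ 2.6000.
Step 3: Plünnecke-Ruzsa gives |3A| ≤ K³·|A| = (2.6000)³ · 5 ≈ 87.8800.
Step 4: Compute 3A = A + A + A directly by enumerating all triples (a,b,c) ∈ A³; |3A| = 24.
Step 5: Check 24 ≤ 87.8800? Yes ✓.

K = 13/5, Plünnecke-Ruzsa bound K³|A| ≈ 87.8800, |3A| = 24, inequality holds.


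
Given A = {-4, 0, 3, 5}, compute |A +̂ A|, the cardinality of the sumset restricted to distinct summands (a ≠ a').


Restricted sumset: A +̂ A = {a + a' : a ∈ A, a' ∈ A, a ≠ a'}.
Equivalently, take A + A and drop any sum 2a that is achievable ONLY as a + a for a ∈ A (i.e. sums representable only with equal summands).
Enumerate pairs (a, a') with a < a' (symmetric, so each unordered pair gives one sum; this covers all a ≠ a'):
  -4 + 0 = -4
  -4 + 3 = -1
  -4 + 5 = 1
  0 + 3 = 3
  0 + 5 = 5
  3 + 5 = 8
Collected distinct sums: {-4, -1, 1, 3, 5, 8}
|A +̂ A| = 6
(Reference bound: |A +̂ A| ≥ 2|A| - 3 for |A| ≥ 2, with |A| = 4 giving ≥ 5.)

|A +̂ A| = 6


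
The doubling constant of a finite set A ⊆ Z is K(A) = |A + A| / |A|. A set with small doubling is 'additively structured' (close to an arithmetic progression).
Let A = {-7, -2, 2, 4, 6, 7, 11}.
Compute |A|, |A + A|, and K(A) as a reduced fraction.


|A| = 7.
Compute A + A by enumerating all 49 pairs.
A + A = {-14, -9, -5, -4, -3, -1, 0, 2, 4, 5, 6, 8, 9, 10, 11, 12, 13, 14, 15, 17, 18, 22}, so |A + A| = 22.
K = |A + A| / |A| = 22/7 (already in lowest terms) ≈ 3.1429.
Reference: AP of size 7 gives K = 13/7 ≈ 1.8571; a fully generic set of size 7 gives K ≈ 4.0000.

|A| = 7, |A + A| = 22, K = 22/7.


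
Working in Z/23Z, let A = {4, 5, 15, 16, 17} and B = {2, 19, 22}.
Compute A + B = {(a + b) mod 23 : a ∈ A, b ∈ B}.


Work in Z/23Z: reduce every sum a + b modulo 23.
Enumerate all 15 pairs:
a = 4: 4+2=6, 4+19=0, 4+22=3
a = 5: 5+2=7, 5+19=1, 5+22=4
a = 15: 15+2=17, 15+19=11, 15+22=14
a = 16: 16+2=18, 16+19=12, 16+22=15
a = 17: 17+2=19, 17+19=13, 17+22=16
Distinct residues collected: {0, 1, 3, 4, 6, 7, 11, 12, 13, 14, 15, 16, 17, 18, 19}
|A + B| = 15 (out of 23 total residues).

A + B = {0, 1, 3, 4, 6, 7, 11, 12, 13, 14, 15, 16, 17, 18, 19}


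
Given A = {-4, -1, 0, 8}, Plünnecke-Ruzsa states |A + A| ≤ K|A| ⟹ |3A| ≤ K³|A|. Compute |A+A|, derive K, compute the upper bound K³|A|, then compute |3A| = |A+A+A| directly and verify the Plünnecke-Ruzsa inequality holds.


|A| = 4.
Step 1: Compute A + A by enumerating all 16 pairs.
A + A = {-8, -5, -4, -2, -1, 0, 4, 7, 8, 16}, so |A + A| = 10.
Step 2: Doubling constant K = |A + A|/|A| = 10/4 = 10/4 ≈ 2.5000.
Step 3: Plünnecke-Ruzsa gives |3A| ≤ K³·|A| = (2.5000)³ · 4 ≈ 62.5000.
Step 4: Compute 3A = A + A + A directly by enumerating all triples (a,b,c) ∈ A³; |3A| = 19.
Step 5: Check 19 ≤ 62.5000? Yes ✓.

K = 10/4, Plünnecke-Ruzsa bound K³|A| ≈ 62.5000, |3A| = 19, inequality holds.


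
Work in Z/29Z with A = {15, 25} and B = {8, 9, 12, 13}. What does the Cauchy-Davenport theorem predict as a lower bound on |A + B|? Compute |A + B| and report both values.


Cauchy-Davenport: |A + B| ≥ min(p, |A| + |B| - 1) for A, B nonempty in Z/pZ.
|A| = 2, |B| = 4, p = 29.
CD lower bound = min(29, 2 + 4 - 1) = min(29, 5) = 5.
Compute A + B mod 29 directly:
a = 15: 15+8=23, 15+9=24, 15+12=27, 15+13=28
a = 25: 25+8=4, 25+9=5, 25+12=8, 25+13=9
A + B = {4, 5, 8, 9, 23, 24, 27, 28}, so |A + B| = 8.
Verify: 8 ≥ 5? Yes ✓.

CD lower bound = 5, actual |A + B| = 8.


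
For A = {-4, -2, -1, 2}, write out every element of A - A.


A - A = {a - a' : a, a' ∈ A}.
Compute a - a' for each ordered pair (a, a'):
a = -4: -4--4=0, -4--2=-2, -4--1=-3, -4-2=-6
a = -2: -2--4=2, -2--2=0, -2--1=-1, -2-2=-4
a = -1: -1--4=3, -1--2=1, -1--1=0, -1-2=-3
a = 2: 2--4=6, 2--2=4, 2--1=3, 2-2=0
Collecting distinct values (and noting 0 appears from a-a):
A - A = {-6, -4, -3, -2, -1, 0, 1, 2, 3, 4, 6}
|A - A| = 11

A - A = {-6, -4, -3, -2, -1, 0, 1, 2, 3, 4, 6}


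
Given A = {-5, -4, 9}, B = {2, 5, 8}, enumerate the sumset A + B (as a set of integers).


A + B = {a + b : a ∈ A, b ∈ B}.
Enumerate all |A|·|B| = 3·3 = 9 pairs (a, b) and collect distinct sums.
a = -5: -5+2=-3, -5+5=0, -5+8=3
a = -4: -4+2=-2, -4+5=1, -4+8=4
a = 9: 9+2=11, 9+5=14, 9+8=17
Collecting distinct sums: A + B = {-3, -2, 0, 1, 3, 4, 11, 14, 17}
|A + B| = 9

A + B = {-3, -2, 0, 1, 3, 4, 11, 14, 17}


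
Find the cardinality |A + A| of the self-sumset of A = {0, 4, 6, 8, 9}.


A + A = {a + a' : a, a' ∈ A}; |A| = 5.
General bounds: 2|A| - 1 ≤ |A + A| ≤ |A|(|A|+1)/2, i.e. 9 ≤ |A + A| ≤ 15.
Lower bound 2|A|-1 is attained iff A is an arithmetic progression.
Enumerate sums a + a' for a ≤ a' (symmetric, so this suffices):
a = 0: 0+0=0, 0+4=4, 0+6=6, 0+8=8, 0+9=9
a = 4: 4+4=8, 4+6=10, 4+8=12, 4+9=13
a = 6: 6+6=12, 6+8=14, 6+9=15
a = 8: 8+8=16, 8+9=17
a = 9: 9+9=18
Distinct sums: {0, 4, 6, 8, 9, 10, 12, 13, 14, 15, 16, 17, 18}
|A + A| = 13

|A + A| = 13


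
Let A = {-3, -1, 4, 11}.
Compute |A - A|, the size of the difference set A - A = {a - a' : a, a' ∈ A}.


A - A = {a - a' : a, a' ∈ A}; |A| = 4.
Bounds: 2|A|-1 ≤ |A - A| ≤ |A|² - |A| + 1, i.e. 7 ≤ |A - A| ≤ 13.
Note: 0 ∈ A - A always (from a - a). The set is symmetric: if d ∈ A - A then -d ∈ A - A.
Enumerate nonzero differences d = a - a' with a > a' (then include -d):
Positive differences: {2, 5, 7, 12, 14}
Full difference set: {0} ∪ (positive diffs) ∪ (negative diffs).
|A - A| = 1 + 2·5 = 11 (matches direct enumeration: 11).

|A - A| = 11


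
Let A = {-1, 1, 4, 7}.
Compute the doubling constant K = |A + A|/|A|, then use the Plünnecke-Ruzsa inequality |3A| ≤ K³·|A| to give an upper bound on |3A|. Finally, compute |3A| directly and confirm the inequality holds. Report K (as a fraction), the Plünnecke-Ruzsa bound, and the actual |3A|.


|A| = 4.
Step 1: Compute A + A by enumerating all 16 pairs.
A + A = {-2, 0, 2, 3, 5, 6, 8, 11, 14}, so |A + A| = 9.
Step 2: Doubling constant K = |A + A|/|A| = 9/4 = 9/4 ≈ 2.2500.
Step 3: Plünnecke-Ruzsa gives |3A| ≤ K³·|A| = (2.2500)³ · 4 ≈ 45.5625.
Step 4: Compute 3A = A + A + A directly by enumerating all triples (a,b,c) ∈ A³; |3A| = 16.
Step 5: Check 16 ≤ 45.5625? Yes ✓.

K = 9/4, Plünnecke-Ruzsa bound K³|A| ≈ 45.5625, |3A| = 16, inequality holds.


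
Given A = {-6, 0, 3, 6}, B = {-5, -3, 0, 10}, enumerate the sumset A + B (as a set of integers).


A + B = {a + b : a ∈ A, b ∈ B}.
Enumerate all |A|·|B| = 4·4 = 16 pairs (a, b) and collect distinct sums.
a = -6: -6+-5=-11, -6+-3=-9, -6+0=-6, -6+10=4
a = 0: 0+-5=-5, 0+-3=-3, 0+0=0, 0+10=10
a = 3: 3+-5=-2, 3+-3=0, 3+0=3, 3+10=13
a = 6: 6+-5=1, 6+-3=3, 6+0=6, 6+10=16
Collecting distinct sums: A + B = {-11, -9, -6, -5, -3, -2, 0, 1, 3, 4, 6, 10, 13, 16}
|A + B| = 14

A + B = {-11, -9, -6, -5, -3, -2, 0, 1, 3, 4, 6, 10, 13, 16}


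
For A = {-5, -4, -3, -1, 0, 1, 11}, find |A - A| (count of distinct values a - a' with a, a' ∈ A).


A - A = {a - a' : a, a' ∈ A}; |A| = 7.
Bounds: 2|A|-1 ≤ |A - A| ≤ |A|² - |A| + 1, i.e. 13 ≤ |A - A| ≤ 43.
Note: 0 ∈ A - A always (from a - a). The set is symmetric: if d ∈ A - A then -d ∈ A - A.
Enumerate nonzero differences d = a - a' with a > a' (then include -d):
Positive differences: {1, 2, 3, 4, 5, 6, 10, 11, 12, 14, 15, 16}
Full difference set: {0} ∪ (positive diffs) ∪ (negative diffs).
|A - A| = 1 + 2·12 = 25 (matches direct enumeration: 25).

|A - A| = 25


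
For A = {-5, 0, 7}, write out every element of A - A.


A - A = {a - a' : a, a' ∈ A}.
Compute a - a' for each ordered pair (a, a'):
a = -5: -5--5=0, -5-0=-5, -5-7=-12
a = 0: 0--5=5, 0-0=0, 0-7=-7
a = 7: 7--5=12, 7-0=7, 7-7=0
Collecting distinct values (and noting 0 appears from a-a):
A - A = {-12, -7, -5, 0, 5, 7, 12}
|A - A| = 7

A - A = {-12, -7, -5, 0, 5, 7, 12}


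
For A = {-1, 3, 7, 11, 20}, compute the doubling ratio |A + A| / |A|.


|A| = 5.
Compute A + A by enumerating all 25 pairs.
A + A = {-2, 2, 6, 10, 14, 18, 19, 22, 23, 27, 31, 40}, so |A + A| = 12.
K = |A + A| / |A| = 12/5 (already in lowest terms) ≈ 2.4000.
Reference: AP of size 5 gives K = 9/5 ≈ 1.8000; a fully generic set of size 5 gives K ≈ 3.0000.

|A| = 5, |A + A| = 12, K = 12/5.


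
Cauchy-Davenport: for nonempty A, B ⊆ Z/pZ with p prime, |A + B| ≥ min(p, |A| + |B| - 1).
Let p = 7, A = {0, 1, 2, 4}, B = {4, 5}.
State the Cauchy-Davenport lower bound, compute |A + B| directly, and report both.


Cauchy-Davenport: |A + B| ≥ min(p, |A| + |B| - 1) for A, B nonempty in Z/pZ.
|A| = 4, |B| = 2, p = 7.
CD lower bound = min(7, 4 + 2 - 1) = min(7, 5) = 5.
Compute A + B mod 7 directly:
a = 0: 0+4=4, 0+5=5
a = 1: 1+4=5, 1+5=6
a = 2: 2+4=6, 2+5=0
a = 4: 4+4=1, 4+5=2
A + B = {0, 1, 2, 4, 5, 6}, so |A + B| = 6.
Verify: 6 ≥ 5? Yes ✓.

CD lower bound = 5, actual |A + B| = 6.


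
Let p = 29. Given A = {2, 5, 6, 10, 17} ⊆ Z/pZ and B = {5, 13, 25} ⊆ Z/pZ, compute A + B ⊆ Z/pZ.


Work in Z/29Z: reduce every sum a + b modulo 29.
Enumerate all 15 pairs:
a = 2: 2+5=7, 2+13=15, 2+25=27
a = 5: 5+5=10, 5+13=18, 5+25=1
a = 6: 6+5=11, 6+13=19, 6+25=2
a = 10: 10+5=15, 10+13=23, 10+25=6
a = 17: 17+5=22, 17+13=1, 17+25=13
Distinct residues collected: {1, 2, 6, 7, 10, 11, 13, 15, 18, 19, 22, 23, 27}
|A + B| = 13 (out of 29 total residues).

A + B = {1, 2, 6, 7, 10, 11, 13, 15, 18, 19, 22, 23, 27}


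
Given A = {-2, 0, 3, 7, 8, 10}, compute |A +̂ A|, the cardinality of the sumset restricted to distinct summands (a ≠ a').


Restricted sumset: A +̂ A = {a + a' : a ∈ A, a' ∈ A, a ≠ a'}.
Equivalently, take A + A and drop any sum 2a that is achievable ONLY as a + a for a ∈ A (i.e. sums representable only with equal summands).
Enumerate pairs (a, a') with a < a' (symmetric, so each unordered pair gives one sum; this covers all a ≠ a'):
  -2 + 0 = -2
  -2 + 3 = 1
  -2 + 7 = 5
  -2 + 8 = 6
  -2 + 10 = 8
  0 + 3 = 3
  0 + 7 = 7
  0 + 8 = 8
  0 + 10 = 10
  3 + 7 = 10
  3 + 8 = 11
  3 + 10 = 13
  7 + 8 = 15
  7 + 10 = 17
  8 + 10 = 18
Collected distinct sums: {-2, 1, 3, 5, 6, 7, 8, 10, 11, 13, 15, 17, 18}
|A +̂ A| = 13
(Reference bound: |A +̂ A| ≥ 2|A| - 3 for |A| ≥ 2, with |A| = 6 giving ≥ 9.)

|A +̂ A| = 13


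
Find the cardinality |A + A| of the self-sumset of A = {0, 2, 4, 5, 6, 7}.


A + A = {a + a' : a, a' ∈ A}; |A| = 6.
General bounds: 2|A| - 1 ≤ |A + A| ≤ |A|(|A|+1)/2, i.e. 11 ≤ |A + A| ≤ 21.
Lower bound 2|A|-1 is attained iff A is an arithmetic progression.
Enumerate sums a + a' for a ≤ a' (symmetric, so this suffices):
a = 0: 0+0=0, 0+2=2, 0+4=4, 0+5=5, 0+6=6, 0+7=7
a = 2: 2+2=4, 2+4=6, 2+5=7, 2+6=8, 2+7=9
a = 4: 4+4=8, 4+5=9, 4+6=10, 4+7=11
a = 5: 5+5=10, 5+6=11, 5+7=12
a = 6: 6+6=12, 6+7=13
a = 7: 7+7=14
Distinct sums: {0, 2, 4, 5, 6, 7, 8, 9, 10, 11, 12, 13, 14}
|A + A| = 13

|A + A| = 13


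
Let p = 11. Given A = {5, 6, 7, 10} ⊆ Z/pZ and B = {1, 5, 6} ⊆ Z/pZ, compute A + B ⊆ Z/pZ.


Work in Z/11Z: reduce every sum a + b modulo 11.
Enumerate all 12 pairs:
a = 5: 5+1=6, 5+5=10, 5+6=0
a = 6: 6+1=7, 6+5=0, 6+6=1
a = 7: 7+1=8, 7+5=1, 7+6=2
a = 10: 10+1=0, 10+5=4, 10+6=5
Distinct residues collected: {0, 1, 2, 4, 5, 6, 7, 8, 10}
|A + B| = 9 (out of 11 total residues).

A + B = {0, 1, 2, 4, 5, 6, 7, 8, 10}


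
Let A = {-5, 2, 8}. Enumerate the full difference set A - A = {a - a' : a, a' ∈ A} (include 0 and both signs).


A - A = {a - a' : a, a' ∈ A}.
Compute a - a' for each ordered pair (a, a'):
a = -5: -5--5=0, -5-2=-7, -5-8=-13
a = 2: 2--5=7, 2-2=0, 2-8=-6
a = 8: 8--5=13, 8-2=6, 8-8=0
Collecting distinct values (and noting 0 appears from a-a):
A - A = {-13, -7, -6, 0, 6, 7, 13}
|A - A| = 7

A - A = {-13, -7, -6, 0, 6, 7, 13}


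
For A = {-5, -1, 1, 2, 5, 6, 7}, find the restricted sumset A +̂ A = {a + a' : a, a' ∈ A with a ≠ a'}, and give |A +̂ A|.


Restricted sumset: A +̂ A = {a + a' : a ∈ A, a' ∈ A, a ≠ a'}.
Equivalently, take A + A and drop any sum 2a that is achievable ONLY as a + a for a ∈ A (i.e. sums representable only with equal summands).
Enumerate pairs (a, a') with a < a' (symmetric, so each unordered pair gives one sum; this covers all a ≠ a'):
  -5 + -1 = -6
  -5 + 1 = -4
  -5 + 2 = -3
  -5 + 5 = 0
  -5 + 6 = 1
  -5 + 7 = 2
  -1 + 1 = 0
  -1 + 2 = 1
  -1 + 5 = 4
  -1 + 6 = 5
  -1 + 7 = 6
  1 + 2 = 3
  1 + 5 = 6
  1 + 6 = 7
  1 + 7 = 8
  2 + 5 = 7
  2 + 6 = 8
  2 + 7 = 9
  5 + 6 = 11
  5 + 7 = 12
  6 + 7 = 13
Collected distinct sums: {-6, -4, -3, 0, 1, 2, 3, 4, 5, 6, 7, 8, 9, 11, 12, 13}
|A +̂ A| = 16
(Reference bound: |A +̂ A| ≥ 2|A| - 3 for |A| ≥ 2, with |A| = 7 giving ≥ 11.)

|A +̂ A| = 16


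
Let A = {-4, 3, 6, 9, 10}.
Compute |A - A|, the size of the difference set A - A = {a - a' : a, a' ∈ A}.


A - A = {a - a' : a, a' ∈ A}; |A| = 5.
Bounds: 2|A|-1 ≤ |A - A| ≤ |A|² - |A| + 1, i.e. 9 ≤ |A - A| ≤ 21.
Note: 0 ∈ A - A always (from a - a). The set is symmetric: if d ∈ A - A then -d ∈ A - A.
Enumerate nonzero differences d = a - a' with a > a' (then include -d):
Positive differences: {1, 3, 4, 6, 7, 10, 13, 14}
Full difference set: {0} ∪ (positive diffs) ∪ (negative diffs).
|A - A| = 1 + 2·8 = 17 (matches direct enumeration: 17).

|A - A| = 17


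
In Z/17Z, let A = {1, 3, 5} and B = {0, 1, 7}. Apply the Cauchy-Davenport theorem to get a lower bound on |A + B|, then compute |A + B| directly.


Cauchy-Davenport: |A + B| ≥ min(p, |A| + |B| - 1) for A, B nonempty in Z/pZ.
|A| = 3, |B| = 3, p = 17.
CD lower bound = min(17, 3 + 3 - 1) = min(17, 5) = 5.
Compute A + B mod 17 directly:
a = 1: 1+0=1, 1+1=2, 1+7=8
a = 3: 3+0=3, 3+1=4, 3+7=10
a = 5: 5+0=5, 5+1=6, 5+7=12
A + B = {1, 2, 3, 4, 5, 6, 8, 10, 12}, so |A + B| = 9.
Verify: 9 ≥ 5? Yes ✓.

CD lower bound = 5, actual |A + B| = 9.


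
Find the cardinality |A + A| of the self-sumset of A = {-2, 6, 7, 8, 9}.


A + A = {a + a' : a, a' ∈ A}; |A| = 5.
General bounds: 2|A| - 1 ≤ |A + A| ≤ |A|(|A|+1)/2, i.e. 9 ≤ |A + A| ≤ 15.
Lower bound 2|A|-1 is attained iff A is an arithmetic progression.
Enumerate sums a + a' for a ≤ a' (symmetric, so this suffices):
a = -2: -2+-2=-4, -2+6=4, -2+7=5, -2+8=6, -2+9=7
a = 6: 6+6=12, 6+7=13, 6+8=14, 6+9=15
a = 7: 7+7=14, 7+8=15, 7+9=16
a = 8: 8+8=16, 8+9=17
a = 9: 9+9=18
Distinct sums: {-4, 4, 5, 6, 7, 12, 13, 14, 15, 16, 17, 18}
|A + A| = 12

|A + A| = 12


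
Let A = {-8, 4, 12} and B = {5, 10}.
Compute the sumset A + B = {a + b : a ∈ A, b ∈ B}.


A + B = {a + b : a ∈ A, b ∈ B}.
Enumerate all |A|·|B| = 3·2 = 6 pairs (a, b) and collect distinct sums.
a = -8: -8+5=-3, -8+10=2
a = 4: 4+5=9, 4+10=14
a = 12: 12+5=17, 12+10=22
Collecting distinct sums: A + B = {-3, 2, 9, 14, 17, 22}
|A + B| = 6

A + B = {-3, 2, 9, 14, 17, 22}


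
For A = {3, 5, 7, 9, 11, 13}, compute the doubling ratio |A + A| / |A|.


|A| = 6.
Compute A + A by enumerating all 36 pairs.
A + A = {6, 8, 10, 12, 14, 16, 18, 20, 22, 24, 26}, so |A + A| = 11.
K = |A + A| / |A| = 11/6 (already in lowest terms) ≈ 1.8333.
Reference: AP of size 6 gives K = 11/6 ≈ 1.8333; a fully generic set of size 6 gives K ≈ 3.5000.

|A| = 6, |A + A| = 11, K = 11/6.


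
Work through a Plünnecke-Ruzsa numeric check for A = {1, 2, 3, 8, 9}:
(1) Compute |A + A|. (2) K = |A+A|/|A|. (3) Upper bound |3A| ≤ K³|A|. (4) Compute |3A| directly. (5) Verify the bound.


|A| = 5.
Step 1: Compute A + A by enumerating all 25 pairs.
A + A = {2, 3, 4, 5, 6, 9, 10, 11, 12, 16, 17, 18}, so |A + A| = 12.
Step 2: Doubling constant K = |A + A|/|A| = 12/5 = 12/5 ≈ 2.4000.
Step 3: Plünnecke-Ruzsa gives |3A| ≤ K³·|A| = (2.4000)³ · 5 ≈ 69.1200.
Step 4: Compute 3A = A + A + A directly by enumerating all triples (a,b,c) ∈ A³; |3A| = 22.
Step 5: Check 22 ≤ 69.1200? Yes ✓.

K = 12/5, Plünnecke-Ruzsa bound K³|A| ≈ 69.1200, |3A| = 22, inequality holds.


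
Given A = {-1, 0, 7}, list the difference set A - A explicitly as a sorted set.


A - A = {a - a' : a, a' ∈ A}.
Compute a - a' for each ordered pair (a, a'):
a = -1: -1--1=0, -1-0=-1, -1-7=-8
a = 0: 0--1=1, 0-0=0, 0-7=-7
a = 7: 7--1=8, 7-0=7, 7-7=0
Collecting distinct values (and noting 0 appears from a-a):
A - A = {-8, -7, -1, 0, 1, 7, 8}
|A - A| = 7

A - A = {-8, -7, -1, 0, 1, 7, 8}


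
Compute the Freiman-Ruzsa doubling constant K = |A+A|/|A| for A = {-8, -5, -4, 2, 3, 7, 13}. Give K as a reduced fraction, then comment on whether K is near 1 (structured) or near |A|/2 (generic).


|A| = 7.
Compute A + A by enumerating all 49 pairs.
A + A = {-16, -13, -12, -10, -9, -8, -6, -5, -3, -2, -1, 2, 3, 4, 5, 6, 8, 9, 10, 14, 15, 16, 20, 26}, so |A + A| = 24.
K = |A + A| / |A| = 24/7 (already in lowest terms) ≈ 3.4286.
Reference: AP of size 7 gives K = 13/7 ≈ 1.8571; a fully generic set of size 7 gives K ≈ 4.0000.

|A| = 7, |A + A| = 24, K = 24/7.


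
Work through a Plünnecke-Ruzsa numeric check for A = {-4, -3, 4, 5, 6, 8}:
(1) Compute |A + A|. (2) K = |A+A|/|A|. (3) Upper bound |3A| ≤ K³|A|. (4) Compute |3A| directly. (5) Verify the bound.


|A| = 6.
Step 1: Compute A + A by enumerating all 36 pairs.
A + A = {-8, -7, -6, 0, 1, 2, 3, 4, 5, 8, 9, 10, 11, 12, 13, 14, 16}, so |A + A| = 17.
Step 2: Doubling constant K = |A + A|/|A| = 17/6 = 17/6 ≈ 2.8333.
Step 3: Plünnecke-Ruzsa gives |3A| ≤ K³·|A| = (2.8333)³ · 6 ≈ 136.4722.
Step 4: Compute 3A = A + A + A directly by enumerating all triples (a,b,c) ∈ A³; |3A| = 31.
Step 5: Check 31 ≤ 136.4722? Yes ✓.

K = 17/6, Plünnecke-Ruzsa bound K³|A| ≈ 136.4722, |3A| = 31, inequality holds.


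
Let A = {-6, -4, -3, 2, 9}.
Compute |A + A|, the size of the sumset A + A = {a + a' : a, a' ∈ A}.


A + A = {a + a' : a, a' ∈ A}; |A| = 5.
General bounds: 2|A| - 1 ≤ |A + A| ≤ |A|(|A|+1)/2, i.e. 9 ≤ |A + A| ≤ 15.
Lower bound 2|A|-1 is attained iff A is an arithmetic progression.
Enumerate sums a + a' for a ≤ a' (symmetric, so this suffices):
a = -6: -6+-6=-12, -6+-4=-10, -6+-3=-9, -6+2=-4, -6+9=3
a = -4: -4+-4=-8, -4+-3=-7, -4+2=-2, -4+9=5
a = -3: -3+-3=-6, -3+2=-1, -3+9=6
a = 2: 2+2=4, 2+9=11
a = 9: 9+9=18
Distinct sums: {-12, -10, -9, -8, -7, -6, -4, -2, -1, 3, 4, 5, 6, 11, 18}
|A + A| = 15

|A + A| = 15


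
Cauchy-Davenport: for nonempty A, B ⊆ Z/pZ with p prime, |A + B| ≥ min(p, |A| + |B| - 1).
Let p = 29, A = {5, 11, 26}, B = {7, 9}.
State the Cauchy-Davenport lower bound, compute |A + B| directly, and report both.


Cauchy-Davenport: |A + B| ≥ min(p, |A| + |B| - 1) for A, B nonempty in Z/pZ.
|A| = 3, |B| = 2, p = 29.
CD lower bound = min(29, 3 + 2 - 1) = min(29, 4) = 4.
Compute A + B mod 29 directly:
a = 5: 5+7=12, 5+9=14
a = 11: 11+7=18, 11+9=20
a = 26: 26+7=4, 26+9=6
A + B = {4, 6, 12, 14, 18, 20}, so |A + B| = 6.
Verify: 6 ≥ 4? Yes ✓.

CD lower bound = 4, actual |A + B| = 6.


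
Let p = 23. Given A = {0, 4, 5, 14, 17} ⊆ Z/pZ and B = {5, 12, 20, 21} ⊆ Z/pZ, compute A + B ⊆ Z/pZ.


Work in Z/23Z: reduce every sum a + b modulo 23.
Enumerate all 20 pairs:
a = 0: 0+5=5, 0+12=12, 0+20=20, 0+21=21
a = 4: 4+5=9, 4+12=16, 4+20=1, 4+21=2
a = 5: 5+5=10, 5+12=17, 5+20=2, 5+21=3
a = 14: 14+5=19, 14+12=3, 14+20=11, 14+21=12
a = 17: 17+5=22, 17+12=6, 17+20=14, 17+21=15
Distinct residues collected: {1, 2, 3, 5, 6, 9, 10, 11, 12, 14, 15, 16, 17, 19, 20, 21, 22}
|A + B| = 17 (out of 23 total residues).

A + B = {1, 2, 3, 5, 6, 9, 10, 11, 12, 14, 15, 16, 17, 19, 20, 21, 22}


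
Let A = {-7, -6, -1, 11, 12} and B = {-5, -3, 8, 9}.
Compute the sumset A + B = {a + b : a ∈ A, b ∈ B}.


A + B = {a + b : a ∈ A, b ∈ B}.
Enumerate all |A|·|B| = 5·4 = 20 pairs (a, b) and collect distinct sums.
a = -7: -7+-5=-12, -7+-3=-10, -7+8=1, -7+9=2
a = -6: -6+-5=-11, -6+-3=-9, -6+8=2, -6+9=3
a = -1: -1+-5=-6, -1+-3=-4, -1+8=7, -1+9=8
a = 11: 11+-5=6, 11+-3=8, 11+8=19, 11+9=20
a = 12: 12+-5=7, 12+-3=9, 12+8=20, 12+9=21
Collecting distinct sums: A + B = {-12, -11, -10, -9, -6, -4, 1, 2, 3, 6, 7, 8, 9, 19, 20, 21}
|A + B| = 16

A + B = {-12, -11, -10, -9, -6, -4, 1, 2, 3, 6, 7, 8, 9, 19, 20, 21}


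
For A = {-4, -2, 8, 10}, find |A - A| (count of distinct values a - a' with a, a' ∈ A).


A - A = {a - a' : a, a' ∈ A}; |A| = 4.
Bounds: 2|A|-1 ≤ |A - A| ≤ |A|² - |A| + 1, i.e. 7 ≤ |A - A| ≤ 13.
Note: 0 ∈ A - A always (from a - a). The set is symmetric: if d ∈ A - A then -d ∈ A - A.
Enumerate nonzero differences d = a - a' with a > a' (then include -d):
Positive differences: {2, 10, 12, 14}
Full difference set: {0} ∪ (positive diffs) ∪ (negative diffs).
|A - A| = 1 + 2·4 = 9 (matches direct enumeration: 9).

|A - A| = 9


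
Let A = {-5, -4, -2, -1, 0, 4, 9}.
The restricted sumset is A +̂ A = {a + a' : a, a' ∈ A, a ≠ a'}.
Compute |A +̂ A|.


Restricted sumset: A +̂ A = {a + a' : a ∈ A, a' ∈ A, a ≠ a'}.
Equivalently, take A + A and drop any sum 2a that is achievable ONLY as a + a for a ∈ A (i.e. sums representable only with equal summands).
Enumerate pairs (a, a') with a < a' (symmetric, so each unordered pair gives one sum; this covers all a ≠ a'):
  -5 + -4 = -9
  -5 + -2 = -7
  -5 + -1 = -6
  -5 + 0 = -5
  -5 + 4 = -1
  -5 + 9 = 4
  -4 + -2 = -6
  -4 + -1 = -5
  -4 + 0 = -4
  -4 + 4 = 0
  -4 + 9 = 5
  -2 + -1 = -3
  -2 + 0 = -2
  -2 + 4 = 2
  -2 + 9 = 7
  -1 + 0 = -1
  -1 + 4 = 3
  -1 + 9 = 8
  0 + 4 = 4
  0 + 9 = 9
  4 + 9 = 13
Collected distinct sums: {-9, -7, -6, -5, -4, -3, -2, -1, 0, 2, 3, 4, 5, 7, 8, 9, 13}
|A +̂ A| = 17
(Reference bound: |A +̂ A| ≥ 2|A| - 3 for |A| ≥ 2, with |A| = 7 giving ≥ 11.)

|A +̂ A| = 17


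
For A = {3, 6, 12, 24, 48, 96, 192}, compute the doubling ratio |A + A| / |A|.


|A| = 7.
Compute A + A by enumerating all 49 pairs.
A + A = {6, 9, 12, 15, 18, 24, 27, 30, 36, 48, 51, 54, 60, 72, 96, 99, 102, 108, 120, 144, 192, 195, 198, 204, 216, 240, 288, 384}, so |A + A| = 28.
K = |A + A| / |A| = 28/7 = 4/1 ≈ 4.0000.
Reference: AP of size 7 gives K = 13/7 ≈ 1.8571; a fully generic set of size 7 gives K ≈ 4.0000.

|A| = 7, |A + A| = 28, K = 28/7 = 4/1.


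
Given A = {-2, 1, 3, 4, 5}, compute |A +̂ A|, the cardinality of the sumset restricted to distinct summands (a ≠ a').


Restricted sumset: A +̂ A = {a + a' : a ∈ A, a' ∈ A, a ≠ a'}.
Equivalently, take A + A and drop any sum 2a that is achievable ONLY as a + a for a ∈ A (i.e. sums representable only with equal summands).
Enumerate pairs (a, a') with a < a' (symmetric, so each unordered pair gives one sum; this covers all a ≠ a'):
  -2 + 1 = -1
  -2 + 3 = 1
  -2 + 4 = 2
  -2 + 5 = 3
  1 + 3 = 4
  1 + 4 = 5
  1 + 5 = 6
  3 + 4 = 7
  3 + 5 = 8
  4 + 5 = 9
Collected distinct sums: {-1, 1, 2, 3, 4, 5, 6, 7, 8, 9}
|A +̂ A| = 10
(Reference bound: |A +̂ A| ≥ 2|A| - 3 for |A| ≥ 2, with |A| = 5 giving ≥ 7.)

|A +̂ A| = 10


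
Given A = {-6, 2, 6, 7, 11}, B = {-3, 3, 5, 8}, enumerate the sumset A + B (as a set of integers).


A + B = {a + b : a ∈ A, b ∈ B}.
Enumerate all |A|·|B| = 5·4 = 20 pairs (a, b) and collect distinct sums.
a = -6: -6+-3=-9, -6+3=-3, -6+5=-1, -6+8=2
a = 2: 2+-3=-1, 2+3=5, 2+5=7, 2+8=10
a = 6: 6+-3=3, 6+3=9, 6+5=11, 6+8=14
a = 7: 7+-3=4, 7+3=10, 7+5=12, 7+8=15
a = 11: 11+-3=8, 11+3=14, 11+5=16, 11+8=19
Collecting distinct sums: A + B = {-9, -3, -1, 2, 3, 4, 5, 7, 8, 9, 10, 11, 12, 14, 15, 16, 19}
|A + B| = 17

A + B = {-9, -3, -1, 2, 3, 4, 5, 7, 8, 9, 10, 11, 12, 14, 15, 16, 19}


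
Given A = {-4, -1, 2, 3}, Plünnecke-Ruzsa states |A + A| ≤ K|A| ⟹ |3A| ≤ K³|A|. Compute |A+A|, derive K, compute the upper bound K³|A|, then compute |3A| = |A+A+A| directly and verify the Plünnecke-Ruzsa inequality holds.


|A| = 4.
Step 1: Compute A + A by enumerating all 16 pairs.
A + A = {-8, -5, -2, -1, 1, 2, 4, 5, 6}, so |A + A| = 9.
Step 2: Doubling constant K = |A + A|/|A| = 9/4 = 9/4 ≈ 2.2500.
Step 3: Plünnecke-Ruzsa gives |3A| ≤ K³·|A| = (2.2500)³ · 4 ≈ 45.5625.
Step 4: Compute 3A = A + A + A directly by enumerating all triples (a,b,c) ∈ A³; |3A| = 16.
Step 5: Check 16 ≤ 45.5625? Yes ✓.

K = 9/4, Plünnecke-Ruzsa bound K³|A| ≈ 45.5625, |3A| = 16, inequality holds.


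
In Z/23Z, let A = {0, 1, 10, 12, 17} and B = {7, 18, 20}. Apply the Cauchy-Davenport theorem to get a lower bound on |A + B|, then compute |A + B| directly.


Cauchy-Davenport: |A + B| ≥ min(p, |A| + |B| - 1) for A, B nonempty in Z/pZ.
|A| = 5, |B| = 3, p = 23.
CD lower bound = min(23, 5 + 3 - 1) = min(23, 7) = 7.
Compute A + B mod 23 directly:
a = 0: 0+7=7, 0+18=18, 0+20=20
a = 1: 1+7=8, 1+18=19, 1+20=21
a = 10: 10+7=17, 10+18=5, 10+20=7
a = 12: 12+7=19, 12+18=7, 12+20=9
a = 17: 17+7=1, 17+18=12, 17+20=14
A + B = {1, 5, 7, 8, 9, 12, 14, 17, 18, 19, 20, 21}, so |A + B| = 12.
Verify: 12 ≥ 7? Yes ✓.

CD lower bound = 7, actual |A + B| = 12.
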